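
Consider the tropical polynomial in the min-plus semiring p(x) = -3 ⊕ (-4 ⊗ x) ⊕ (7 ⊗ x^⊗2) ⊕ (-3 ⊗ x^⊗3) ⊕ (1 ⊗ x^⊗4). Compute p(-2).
p(-2) = -9

A tropical monomial a ⊗ x^⊗i evaluates to a + i · x. Evaluating each term at x = -2:
  Term 0 contributes -3 + 0 · -2 = -3
  Term 1 contributes -4 + 1 · -2 = -6
  Term 2 contributes 7 + 2 · -2 = 3
  Term 3 contributes -3 + 3 · -2 = -9
  Term 4 contributes 1 + 4 · -2 = -7
p(-2) = ⊕ of these = min[-3, -6, 3, -9, -7] = -9.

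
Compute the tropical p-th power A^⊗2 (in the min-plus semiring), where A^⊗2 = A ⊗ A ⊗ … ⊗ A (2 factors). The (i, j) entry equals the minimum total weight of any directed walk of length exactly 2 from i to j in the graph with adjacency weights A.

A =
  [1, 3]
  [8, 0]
A^⊗2 =
  [2, 3]
  [8, 0]

Each entry (A^⊗2)_ij equals the minimum over all length-2 walks i = v_0 → v_1 → … → v_2 = j of Σ_t A[v_t][v_{t+1}]. For example, for (i, j) = (0, 1) we minimise over 2 possible intermediate vertex sequences; the minimum is 3, attained along the walk 0 → 1 → 1.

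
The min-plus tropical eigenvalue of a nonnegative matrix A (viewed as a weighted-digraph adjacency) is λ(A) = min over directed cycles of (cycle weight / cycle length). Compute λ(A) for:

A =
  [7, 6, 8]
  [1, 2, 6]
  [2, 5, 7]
λ(A) = 2

Enumerate directed cycles and compute their means (weight / length). Sample:
  cycle 0 → 0: weight = 7, length = 1, mean = 7/1 ≈ 7.000
  cycle 1 → 1: weight = 2, length = 1, mean = 2/1 ≈ 2.000
  cycle 2 → 2: weight = 7, length = 1, mean = 7/1 ≈ 7.000
  cycle 0 → 1 → 0: weight = 7, length = 2, mean = 7/2 ≈ 3.500
  cycle 0 → 2 → 0: weight = 10, length = 2, mean = 10/2 ≈ 5.000
  cycle 1 → 0 → 1: weight = 7, length = 2, mean = 7/2 ≈ 3.500
Minimum mean = 2.000, attained e.g. along the cycle 1 → 1 with weight 2 and length 1. So λ(A) = 2/1 = 2.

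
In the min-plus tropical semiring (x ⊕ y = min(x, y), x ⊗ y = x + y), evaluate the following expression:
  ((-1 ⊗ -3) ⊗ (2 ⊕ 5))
((-1 ⊗ -3) ⊗ (2 ⊕ 5)) = -2

Expand innermost to outermost. Recall ⊕ takes the minimum of its arguments and ⊗ takes their sum. Working out the expression ((-1 ⊗ -3) ⊗ (2 ⊕ 5)) gives -2.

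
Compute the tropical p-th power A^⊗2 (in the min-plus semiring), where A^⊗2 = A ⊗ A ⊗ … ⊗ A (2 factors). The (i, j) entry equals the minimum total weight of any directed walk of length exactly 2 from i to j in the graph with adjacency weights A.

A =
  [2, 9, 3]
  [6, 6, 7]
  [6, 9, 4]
A^⊗2 =
  [4, 11, 5]
  [8, 12, 9]
  [8, 13, 8]

Each entry (A^⊗2)_ij equals the minimum over all length-2 walks i = v_0 → v_1 → … → v_2 = j of Σ_t A[v_t][v_{t+1}]. For example, for (i, j) = (0, 2) we minimise over 3 possible intermediate vertex sequences; the minimum is 5, attained along the walk 0 → 0 → 2.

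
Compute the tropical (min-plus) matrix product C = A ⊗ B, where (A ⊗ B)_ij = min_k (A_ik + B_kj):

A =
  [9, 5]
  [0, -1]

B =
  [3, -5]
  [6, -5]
A ⊗ B =
  [11, 0]
  [3, -6]

Apply the min-plus product entry-by-entry:
  C[0][0] = min over k of (A[0][0] + B[0][0] = 9 + 3 = 12, A[0][1] + B[1][0] = 5 + 6 = 11) = 11 (attained at k = 1)
  C[0][1] = min over k of (A[0][0] + B[0][1] = 9 + -5 = 4, A[0][1] + B[1][1] = 5 + -5 = 0) = 0 (attained at k = 1)
  C[1][0] = min over k of (A[1][0] + B[0][0] = 0 + 3 = 3, A[1][1] + B[1][0] = -1 + 6 = 5) = 3 (attained at k = 0)
  C[1][1] = min over k of (A[1][0] + B[0][1] = 0 + -5 = -5, A[1][1] + B[1][1] = -1 + -5 = -6) = -6 (attained at k = 1)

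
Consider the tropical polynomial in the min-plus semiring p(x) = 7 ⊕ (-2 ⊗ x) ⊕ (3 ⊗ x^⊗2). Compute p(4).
p(4) = 2

A tropical monomial a ⊗ x^⊗i evaluates to a + i · x. Evaluating each term at x = 4:
  Term 0 contributes 7 + 0 · 4 = 7
  Term 1 contributes -2 + 1 · 4 = 2
  Term 2 contributes 3 + 2 · 4 = 11
p(4) = ⊕ of these = min[7, 2, 11] = 2.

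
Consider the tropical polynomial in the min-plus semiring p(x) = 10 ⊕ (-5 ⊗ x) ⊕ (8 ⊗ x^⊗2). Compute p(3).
p(3) = -2

A tropical monomial a ⊗ x^⊗i evaluates to a + i · x. Evaluating each term at x = 3:
  Term 0 contributes 10 + 0 · 3 = 10
  Term 1 contributes -5 + 1 · 3 = -2
  Term 2 contributes 8 + 2 · 3 = 14
p(3) = ⊕ of these = min[10, -2, 14] = -2.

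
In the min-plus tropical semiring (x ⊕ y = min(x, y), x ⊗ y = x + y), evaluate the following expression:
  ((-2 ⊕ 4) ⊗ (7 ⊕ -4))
((-2 ⊕ 4) ⊗ (7 ⊕ -4)) = -6

Expand innermost to outermost. Recall ⊕ takes the minimum of its arguments and ⊗ takes their sum. Working out the expression ((-2 ⊕ 4) ⊗ (7 ⊕ -4)) gives -6.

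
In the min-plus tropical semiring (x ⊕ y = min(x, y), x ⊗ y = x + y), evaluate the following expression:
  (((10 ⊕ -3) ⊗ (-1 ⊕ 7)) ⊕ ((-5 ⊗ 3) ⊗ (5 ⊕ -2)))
(((10 ⊕ -3) ⊗ (-1 ⊕ 7)) ⊕ ((-5 ⊗ 3) ⊗ (5 ⊕ -2))) = -4

Expand innermost to outermost. Recall ⊕ takes the minimum of its arguments and ⊗ takes their sum. Working out the expression (((10 ⊕ -3) ⊗ (-1 ⊕ 7)) ⊕ ((-5 ⊗ 3) ⊗ (5 ⊕ -2))) gives -4.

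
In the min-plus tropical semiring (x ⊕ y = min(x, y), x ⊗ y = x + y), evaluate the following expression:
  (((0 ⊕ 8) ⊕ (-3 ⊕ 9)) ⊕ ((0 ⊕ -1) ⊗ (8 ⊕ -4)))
(((0 ⊕ 8) ⊕ (-3 ⊕ 9)) ⊕ ((0 ⊕ -1) ⊗ (8 ⊕ -4))) = -5

Expand innermost to outermost. Recall ⊕ takes the minimum of its arguments and ⊗ takes their sum. Working out the expression (((0 ⊕ 8) ⊕ (-3 ⊕ 9)) ⊕ ((0 ⊕ -1) ⊗ (8 ⊕ -4))) gives -5.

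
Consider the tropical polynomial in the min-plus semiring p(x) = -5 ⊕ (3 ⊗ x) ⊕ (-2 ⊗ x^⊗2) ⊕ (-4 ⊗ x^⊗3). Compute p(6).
p(6) = -5

A tropical monomial a ⊗ x^⊗i evaluates to a + i · x. Evaluating each term at x = 6:
  Term 0 contributes -5 + 0 · 6 = -5
  Term 1 contributes 3 + 1 · 6 = 9
  Term 2 contributes -2 + 2 · 6 = 10
  Term 3 contributes -4 + 3 · 6 = 14
p(6) = ⊕ of these = min[-5, 9, 10, 14] = -5.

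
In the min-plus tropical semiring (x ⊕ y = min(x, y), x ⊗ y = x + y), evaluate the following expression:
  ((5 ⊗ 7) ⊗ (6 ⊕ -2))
((5 ⊗ 7) ⊗ (6 ⊕ -2)) = 10

Expand innermost to outermost. Recall ⊕ takes the minimum of its arguments and ⊗ takes their sum. Working out the expression ((5 ⊗ 7) ⊗ (6 ⊕ -2)) gives 10.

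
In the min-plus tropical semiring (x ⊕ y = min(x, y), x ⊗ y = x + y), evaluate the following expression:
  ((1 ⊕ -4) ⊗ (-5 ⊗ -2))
((1 ⊕ -4) ⊗ (-5 ⊗ -2)) = -11

Expand innermost to outermost. Recall ⊕ takes the minimum of its arguments and ⊗ takes their sum. Working out the expression ((1 ⊕ -4) ⊗ (-5 ⊗ -2)) gives -11.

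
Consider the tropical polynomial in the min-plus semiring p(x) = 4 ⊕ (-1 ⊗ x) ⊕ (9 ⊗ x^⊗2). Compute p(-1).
p(-1) = -2

A tropical monomial a ⊗ x^⊗i evaluates to a + i · x. Evaluating each term at x = -1:
  Term 0 contributes 4 + 0 · -1 = 4
  Term 1 contributes -1 + 1 · -1 = -2
  Term 2 contributes 9 + 2 · -1 = 7
p(-1) = ⊕ of these = min[4, -2, 7] = -2.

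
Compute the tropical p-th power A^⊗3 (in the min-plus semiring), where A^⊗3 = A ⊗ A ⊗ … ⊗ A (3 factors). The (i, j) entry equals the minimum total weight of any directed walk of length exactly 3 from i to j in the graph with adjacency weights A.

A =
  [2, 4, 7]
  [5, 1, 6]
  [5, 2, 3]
A^⊗3 =
  [6, 6, 11]
  [7, 3, 8]
  [8, 4, 9]

Each entry (A^⊗3)_ij equals the minimum over all length-3 walks i = v_0 → v_1 → … → v_3 = j of Σ_t A[v_t][v_{t+1}]. For example, for (i, j) = (0, 2) we minimise over 9 possible intermediate vertex sequences; the minimum is 11, attained along the walk 0 → 0 → 0 → 2.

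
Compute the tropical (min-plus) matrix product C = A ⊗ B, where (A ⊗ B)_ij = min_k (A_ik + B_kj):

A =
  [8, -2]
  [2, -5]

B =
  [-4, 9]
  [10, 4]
A ⊗ B =
  [4, 2]
  [-2, -1]

Apply the min-plus product entry-by-entry:
  C[0][0] = min over k of (A[0][0] + B[0][0] = 8 + -4 = 4, A[0][1] + B[1][0] = -2 + 10 = 8) = 4 (attained at k = 0)
  C[0][1] = min over k of (A[0][0] + B[0][1] = 8 + 9 = 17, A[0][1] + B[1][1] = -2 + 4 = 2) = 2 (attained at k = 1)
  C[1][0] = min over k of (A[1][0] + B[0][0] = 2 + -4 = -2, A[1][1] + B[1][0] = -5 + 10 = 5) = -2 (attained at k = 0)
  C[1][1] = min over k of (A[1][0] + B[0][1] = 2 + 9 = 11, A[1][1] + B[1][1] = -5 + 4 = -1) = -1 (attained at k = 1)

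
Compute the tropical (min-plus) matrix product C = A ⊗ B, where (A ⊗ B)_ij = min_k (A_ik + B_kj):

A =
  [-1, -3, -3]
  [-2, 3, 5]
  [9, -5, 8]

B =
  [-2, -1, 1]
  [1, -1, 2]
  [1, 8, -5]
A ⊗ B =
  [-3, -4, -8]
  [-4, -3, -1]
  [-4, -6, -3]

Apply the min-plus product entry-by-entry:
  C[0][0] = min over k of (A[0][0] + B[0][0] = -1 + -2 = -3, A[0][1] + B[1][0] = -3 + 1 = -2, A[0][2] + B[2][0] = -3 + 1 = -2) = -3 (attained at k = 0)
  C[0][1] = min over k of (A[0][0] + B[0][1] = -1 + -1 = -2, A[0][1] + B[1][1] = -3 + -1 = -4, A[0][2] + B[2][1] = -3 + 8 = 5) = -4 (attained at k = 1)
  C[0][2] = min over k of (A[0][0] + B[0][2] = -1 + 1 = 0, A[0][1] + B[1][2] = -3 + 2 = -1, A[0][2] + B[2][2] = -3 + -5 = -8) = -8 (attained at k = 2)
  C[1][0] = min over k of (A[1][0] + B[0][0] = -2 + -2 = -4, A[1][1] + B[1][0] = 3 + 1 = 4, A[1][2] + B[2][0] = 5 + 1 = 6) = -4 (attained at k = 0)
  C[1][1] = min over k of (A[1][0] + B[0][1] = -2 + -1 = -3, A[1][1] + B[1][1] = 3 + -1 = 2, A[1][2] + B[2][1] = 5 + 8 = 13) = -3 (attained at k = 0)
  C[1][2] = min over k of (A[1][0] + B[0][2] = -2 + 1 = -1, A[1][1] + B[1][2] = 3 + 2 = 5, A[1][2] + B[2][2] = 5 + -5 = 0) = -1 (attained at k = 0)
  C[2][0] = min over k of (A[2][0] + B[0][0] = 9 + -2 = 7, A[2][1] + B[1][0] = -5 + 1 = -4, A[2][2] + B[2][0] = 8 + 1 = 9) = -4 (attained at k = 1)
  C[2][1] = min over k of (A[2][0] + B[0][1] = 9 + -1 = 8, A[2][1] + B[1][1] = -5 + -1 = -6, A[2][2] + B[2][1] = 8 + 8 = 16) = -6 (attained at k = 1)
  C[2][2] = min over k of (A[2][0] + B[0][2] = 9 + 1 = 10, A[2][1] + B[1][2] = -5 + 2 = -3, A[2][2] + B[2][2] = 8 + -5 = 3) = -3 (attained at k = 1)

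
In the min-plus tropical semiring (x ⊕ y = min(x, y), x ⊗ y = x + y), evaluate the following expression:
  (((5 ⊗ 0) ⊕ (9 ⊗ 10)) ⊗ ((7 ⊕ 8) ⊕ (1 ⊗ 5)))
(((5 ⊗ 0) ⊕ (9 ⊗ 10)) ⊗ ((7 ⊕ 8) ⊕ (1 ⊗ 5))) = 11

Expand innermost to outermost. Recall ⊕ takes the minimum of its arguments and ⊗ takes their sum. Working out the expression (((5 ⊗ 0) ⊕ (9 ⊗ 10)) ⊗ ((7 ⊕ 8) ⊕ (1 ⊗ 5))) gives 11.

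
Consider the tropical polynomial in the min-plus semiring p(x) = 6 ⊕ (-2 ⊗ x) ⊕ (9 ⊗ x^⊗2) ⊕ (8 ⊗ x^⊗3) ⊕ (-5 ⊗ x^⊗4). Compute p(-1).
p(-1) = -9

A tropical monomial a ⊗ x^⊗i evaluates to a + i · x. Evaluating each term at x = -1:
  Term 0 contributes 6 + 0 · -1 = 6
  Term 1 contributes -2 + 1 · -1 = -3
  Term 2 contributes 9 + 2 · -1 = 7
  Term 3 contributes 8 + 3 · -1 = 5
  Term 4 contributes -5 + 4 · -1 = -9
p(-1) = ⊕ of these = min[6, -3, 7, 5, -9] = -9.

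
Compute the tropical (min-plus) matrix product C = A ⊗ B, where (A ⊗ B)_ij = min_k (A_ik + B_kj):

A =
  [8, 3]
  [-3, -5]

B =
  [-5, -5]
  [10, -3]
A ⊗ B =
  [3, 0]
  [-8, -8]

Apply the min-plus product entry-by-entry:
  C[0][0] = min over k of (A[0][0] + B[0][0] = 8 + -5 = 3, A[0][1] + B[1][0] = 3 + 10 = 13) = 3 (attained at k = 0)
  C[0][1] = min over k of (A[0][0] + B[0][1] = 8 + -5 = 3, A[0][1] + B[1][1] = 3 + -3 = 0) = 0 (attained at k = 1)
  C[1][0] = min over k of (A[1][0] + B[0][0] = -3 + -5 = -8, A[1][1] + B[1][0] = -5 + 10 = 5) = -8 (attained at k = 0)
  C[1][1] = min over k of (A[1][0] + B[0][1] = -3 + -5 = -8, A[1][1] + B[1][1] = -5 + -3 = -8) = -8 (attained at k = 0)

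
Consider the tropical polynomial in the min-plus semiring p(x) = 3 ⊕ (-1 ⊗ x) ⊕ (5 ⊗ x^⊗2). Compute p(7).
p(7) = 3

A tropical monomial a ⊗ x^⊗i evaluates to a + i · x. Evaluating each term at x = 7:
  Term 0 contributes 3 + 0 · 7 = 3
  Term 1 contributes -1 + 1 · 7 = 6
  Term 2 contributes 5 + 2 · 7 = 19
p(7) = ⊕ of these = min[3, 6, 19] = 3.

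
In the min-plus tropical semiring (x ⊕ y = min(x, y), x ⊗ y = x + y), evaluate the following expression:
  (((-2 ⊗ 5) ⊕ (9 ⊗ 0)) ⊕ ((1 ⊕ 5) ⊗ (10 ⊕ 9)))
(((-2 ⊗ 5) ⊕ (9 ⊗ 0)) ⊕ ((1 ⊕ 5) ⊗ (10 ⊕ 9))) = 3

Expand innermost to outermost. Recall ⊕ takes the minimum of its arguments and ⊗ takes their sum. Working out the expression (((-2 ⊗ 5) ⊕ (9 ⊗ 0)) ⊕ ((1 ⊕ 5) ⊗ (10 ⊕ 9))) gives 3.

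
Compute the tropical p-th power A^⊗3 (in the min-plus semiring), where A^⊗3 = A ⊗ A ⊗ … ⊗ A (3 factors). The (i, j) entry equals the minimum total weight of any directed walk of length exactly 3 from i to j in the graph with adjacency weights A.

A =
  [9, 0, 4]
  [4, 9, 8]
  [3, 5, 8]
A^⊗3 =
  [11, 4, 8]
  [8, 11, 12]
  [7, 9, 11]

Each entry (A^⊗3)_ij equals the minimum over all length-3 walks i = v_0 → v_1 → … → v_3 = j of Σ_t A[v_t][v_{t+1}]. For example, for (i, j) = (0, 2) we minimise over 9 possible intermediate vertex sequences; the minimum is 8, attained along the walk 0 → 1 → 0 → 2.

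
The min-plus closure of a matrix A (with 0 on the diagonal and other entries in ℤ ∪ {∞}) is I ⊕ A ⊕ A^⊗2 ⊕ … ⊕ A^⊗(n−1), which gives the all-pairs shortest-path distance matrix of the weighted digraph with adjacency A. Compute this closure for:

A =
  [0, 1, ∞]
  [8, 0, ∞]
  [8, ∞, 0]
Closure =
  [0, 1, ∞]
  [8, 0, ∞]
  [8, 9, 0]

This is the Floyd-Warshall all-pairs shortest-path computation. For each intermediate vertex k = 0, 1, …, 2, update dist[i][j] ← min(dist[i][j], dist[i][k] + dist[k][j]). The final matrix gives, for each (i, j), the minimum total weight of any directed path from i to j (possibly empty when i = j).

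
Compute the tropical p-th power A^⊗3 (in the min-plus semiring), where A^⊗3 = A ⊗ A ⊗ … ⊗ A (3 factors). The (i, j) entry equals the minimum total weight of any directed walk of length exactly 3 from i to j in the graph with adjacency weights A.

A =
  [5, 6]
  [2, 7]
A^⊗3 =
  [13, 14]
  [10, 13]

Each entry (A^⊗3)_ij equals the minimum over all length-3 walks i = v_0 → v_1 → … → v_3 = j of Σ_t A[v_t][v_{t+1}]. For example, for (i, j) = (0, 1) we minimise over 4 possible intermediate vertex sequences; the minimum is 14, attained along the walk 0 → 1 → 0 → 1.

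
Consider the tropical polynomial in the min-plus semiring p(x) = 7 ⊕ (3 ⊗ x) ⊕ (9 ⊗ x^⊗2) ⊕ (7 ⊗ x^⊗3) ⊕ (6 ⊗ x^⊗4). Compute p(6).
p(6) = 7

A tropical monomial a ⊗ x^⊗i evaluates to a + i · x. Evaluating each term at x = 6:
  Term 0 contributes 7 + 0 · 6 = 7
  Term 1 contributes 3 + 1 · 6 = 9
  Term 2 contributes 9 + 2 · 6 = 21
  Term 3 contributes 7 + 3 · 6 = 25
  Term 4 contributes 6 + 4 · 6 = 30
p(6) = ⊕ of these = min[7, 9, 21, 25, 30] = 7.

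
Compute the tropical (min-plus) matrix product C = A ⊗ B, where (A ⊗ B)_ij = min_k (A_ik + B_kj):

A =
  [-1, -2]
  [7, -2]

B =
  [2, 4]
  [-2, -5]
A ⊗ B =
  [-4, -7]
  [-4, -7]

Apply the min-plus product entry-by-entry:
  C[0][0] = min over k of (A[0][0] + B[0][0] = -1 + 2 = 1, A[0][1] + B[1][0] = -2 + -2 = -4) = -4 (attained at k = 1)
  C[0][1] = min over k of (A[0][0] + B[0][1] = -1 + 4 = 3, A[0][1] + B[1][1] = -2 + -5 = -7) = -7 (attained at k = 1)
  C[1][0] = min over k of (A[1][0] + B[0][0] = 7 + 2 = 9, A[1][1] + B[1][0] = -2 + -2 = -4) = -4 (attained at k = 1)
  C[1][1] = min over k of (A[1][0] + B[0][1] = 7 + 4 = 11, A[1][1] + B[1][1] = -2 + -5 = -7) = -7 (attained at k = 1)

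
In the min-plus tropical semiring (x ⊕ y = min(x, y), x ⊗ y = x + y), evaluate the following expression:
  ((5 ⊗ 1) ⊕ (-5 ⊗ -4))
((5 ⊗ 1) ⊕ (-5 ⊗ -4)) = -9

Expand innermost to outermost. Recall ⊕ takes the minimum of its arguments and ⊗ takes their sum. Working out the expression ((5 ⊗ 1) ⊕ (-5 ⊗ -4)) gives -9.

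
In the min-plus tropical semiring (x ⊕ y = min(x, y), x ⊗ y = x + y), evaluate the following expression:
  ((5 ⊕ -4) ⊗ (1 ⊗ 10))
((5 ⊕ -4) ⊗ (1 ⊗ 10)) = 7

Expand innermost to outermost. Recall ⊕ takes the minimum of its arguments and ⊗ takes their sum. Working out the expression ((5 ⊕ -4) ⊗ (1 ⊗ 10)) gives 7.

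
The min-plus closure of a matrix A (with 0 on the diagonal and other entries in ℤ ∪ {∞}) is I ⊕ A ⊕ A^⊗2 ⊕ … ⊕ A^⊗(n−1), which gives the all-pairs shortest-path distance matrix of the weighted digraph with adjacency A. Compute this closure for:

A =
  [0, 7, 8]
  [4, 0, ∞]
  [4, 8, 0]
Closure =
  [0, 7, 8]
  [4, 0, 12]
  [4, 8, 0]

This is the Floyd-Warshall all-pairs shortest-path computation. For each intermediate vertex k = 0, 1, …, 2, update dist[i][j] ← min(dist[i][j], dist[i][k] + dist[k][j]). The final matrix gives, for each (i, j), the minimum total weight of any directed path from i to j (possibly empty when i = j).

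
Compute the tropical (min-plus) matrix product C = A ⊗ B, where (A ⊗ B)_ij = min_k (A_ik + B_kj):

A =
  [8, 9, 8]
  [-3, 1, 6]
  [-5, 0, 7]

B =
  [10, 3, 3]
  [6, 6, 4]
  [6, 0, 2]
A ⊗ B =
  [14, 8, 10]
  [7, 0, 0]
  [5, -2, -2]

Apply the min-plus product entry-by-entry:
  C[0][0] = min over k of (A[0][0] + B[0][0] = 8 + 10 = 18, A[0][1] + B[1][0] = 9 + 6 = 15, A[0][2] + B[2][0] = 8 + 6 = 14) = 14 (attained at k = 2)
  C[0][1] = min over k of (A[0][0] + B[0][1] = 8 + 3 = 11, A[0][1] + B[1][1] = 9 + 6 = 15, A[0][2] + B[2][1] = 8 + 0 = 8) = 8 (attained at k = 2)
  C[0][2] = min over k of (A[0][0] + B[0][2] = 8 + 3 = 11, A[0][1] + B[1][2] = 9 + 4 = 13, A[0][2] + B[2][2] = 8 + 2 = 10) = 10 (attained at k = 2)
  C[1][0] = min over k of (A[1][0] + B[0][0] = -3 + 10 = 7, A[1][1] + B[1][0] = 1 + 6 = 7, A[1][2] + B[2][0] = 6 + 6 = 12) = 7 (attained at k = 0)
  C[1][1] = min over k of (A[1][0] + B[0][1] = -3 + 3 = 0, A[1][1] + B[1][1] = 1 + 6 = 7, A[1][2] + B[2][1] = 6 + 0 = 6) = 0 (attained at k = 0)
  C[1][2] = min over k of (A[1][0] + B[0][2] = -3 + 3 = 0, A[1][1] + B[1][2] = 1 + 4 = 5, A[1][2] + B[2][2] = 6 + 2 = 8) = 0 (attained at k = 0)
  C[2][0] = min over k of (A[2][0] + B[0][0] = -5 + 10 = 5, A[2][1] + B[1][0] = 0 + 6 = 6, A[2][2] + B[2][0] = 7 + 6 = 13) = 5 (attained at k = 0)
  C[2][1] = min over k of (A[2][0] + B[0][1] = -5 + 3 = -2, A[2][1] + B[1][1] = 0 + 6 = 6, A[2][2] + B[2][1] = 7 + 0 = 7) = -2 (attained at k = 0)
  C[2][2] = min over k of (A[2][0] + B[0][2] = -5 + 3 = -2, A[2][1] + B[1][2] = 0 + 4 = 4, A[2][2] + B[2][2] = 7 + 2 = 9) = -2 (attained at k = 0)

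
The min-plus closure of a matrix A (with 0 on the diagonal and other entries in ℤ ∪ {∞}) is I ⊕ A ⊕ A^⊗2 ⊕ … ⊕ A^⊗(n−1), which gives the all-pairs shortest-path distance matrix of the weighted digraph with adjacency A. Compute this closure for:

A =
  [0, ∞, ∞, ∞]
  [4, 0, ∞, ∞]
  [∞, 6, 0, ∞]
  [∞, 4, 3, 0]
Closure =
  [0, ∞, ∞, ∞]
  [4, 0, ∞, ∞]
  [10, 6, 0, ∞]
  [8, 4, 3, 0]

This is the Floyd-Warshall all-pairs shortest-path computation. For each intermediate vertex k = 0, 1, …, 3, update dist[i][j] ← min(dist[i][j], dist[i][k] + dist[k][j]). The final matrix gives, for each (i, j), the minimum total weight of any directed path from i to j (possibly empty when i = j).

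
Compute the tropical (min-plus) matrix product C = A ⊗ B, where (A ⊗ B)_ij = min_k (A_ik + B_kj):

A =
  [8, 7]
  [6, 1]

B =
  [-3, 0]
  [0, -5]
A ⊗ B =
  [5, 2]
  [1, -4]

Apply the min-plus product entry-by-entry:
  C[0][0] = min over k of (A[0][0] + B[0][0] = 8 + -3 = 5, A[0][1] + B[1][0] = 7 + 0 = 7) = 5 (attained at k = 0)
  C[0][1] = min over k of (A[0][0] + B[0][1] = 8 + 0 = 8, A[0][1] + B[1][1] = 7 + -5 = 2) = 2 (attained at k = 1)
  C[1][0] = min over k of (A[1][0] + B[0][0] = 6 + -3 = 3, A[1][1] + B[1][0] = 1 + 0 = 1) = 1 (attained at k = 1)
  C[1][1] = min over k of (A[1][0] + B[0][1] = 6 + 0 = 6, A[1][1] + B[1][1] = 1 + -5 = -4) = -4 (attained at k = 1)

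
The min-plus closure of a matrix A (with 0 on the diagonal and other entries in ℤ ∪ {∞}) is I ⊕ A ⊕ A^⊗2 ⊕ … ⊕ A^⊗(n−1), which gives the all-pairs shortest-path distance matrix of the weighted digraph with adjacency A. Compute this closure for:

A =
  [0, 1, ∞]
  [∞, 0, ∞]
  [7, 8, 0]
Closure =
  [0, 1, ∞]
  [∞, 0, ∞]
  [7, 8, 0]

This is the Floyd-Warshall all-pairs shortest-path computation. For each intermediate vertex k = 0, 1, …, 2, update dist[i][j] ← min(dist[i][j], dist[i][k] + dist[k][j]). The final matrix gives, for each (i, j), the minimum total weight of any directed path from i to j (possibly empty when i = j).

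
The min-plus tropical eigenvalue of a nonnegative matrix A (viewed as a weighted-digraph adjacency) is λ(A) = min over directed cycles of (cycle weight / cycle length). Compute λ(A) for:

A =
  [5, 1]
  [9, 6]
λ(A) = 5

Enumerate directed cycles and compute their means (weight / length). Sample:
  cycle 0 → 0: weight = 5, length = 1, mean = 5/1 ≈ 5.000
  cycle 1 → 1: weight = 6, length = 1, mean = 6/1 ≈ 6.000
  cycle 0 → 1 → 0: weight = 10, length = 2, mean = 10/2 ≈ 5.000
  cycle 1 → 0 → 1: weight = 10, length = 2, mean = 10/2 ≈ 5.000
Minimum mean = 5.000, attained e.g. along the cycle 0 → 0 with weight 5 and length 1. So λ(A) = 5/1 = 5.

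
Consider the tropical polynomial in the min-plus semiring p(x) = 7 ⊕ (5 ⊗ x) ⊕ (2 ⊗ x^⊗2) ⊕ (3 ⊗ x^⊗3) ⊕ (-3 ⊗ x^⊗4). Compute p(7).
p(7) = 7

A tropical monomial a ⊗ x^⊗i evaluates to a + i · x. Evaluating each term at x = 7:
  Term 0 contributes 7 + 0 · 7 = 7
  Term 1 contributes 5 + 1 · 7 = 12
  Term 2 contributes 2 + 2 · 7 = 16
  Term 3 contributes 3 + 3 · 7 = 24
  Term 4 contributes -3 + 4 · 7 = 25
p(7) = ⊕ of these = min[7, 12, 16, 24, 25] = 7.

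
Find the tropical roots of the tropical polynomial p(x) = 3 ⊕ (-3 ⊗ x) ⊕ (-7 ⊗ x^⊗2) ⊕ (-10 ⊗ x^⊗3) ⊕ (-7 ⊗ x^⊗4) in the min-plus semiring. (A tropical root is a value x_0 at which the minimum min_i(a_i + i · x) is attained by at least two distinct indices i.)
Roots: {-3, 3, 4, 6}

Each tropical root is a break point of the lower envelope of the lines y = a_i + i · x (there are 5 lines, with slopes 0, 1, ..., 4). Only the lines that attain the minimum somewhere contribute to roots; other lines are dominated. Here the surviving (envelope) indices are i = 4, i = 3, i = 2, i = 1, i = 0.
Intersections between consecutive envelope lines give the roots: for adjacent envelope indices i < j the intersection is x = (a_i − a_j) / (j − i). Reading off the sorted break points: {-3, 3, 4, 6}.
Verification: at each break x_0, at least two indices attain the minimum of min_i(a_i + i · x_0).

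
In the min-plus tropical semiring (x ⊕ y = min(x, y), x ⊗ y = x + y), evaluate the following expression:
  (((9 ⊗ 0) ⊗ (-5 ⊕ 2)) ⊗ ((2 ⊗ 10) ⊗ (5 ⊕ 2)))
(((9 ⊗ 0) ⊗ (-5 ⊕ 2)) ⊗ ((2 ⊗ 10) ⊗ (5 ⊕ 2))) = 18

Expand innermost to outermost. Recall ⊕ takes the minimum of its arguments and ⊗ takes their sum. Working out the expression (((9 ⊗ 0) ⊗ (-5 ⊕ 2)) ⊗ ((2 ⊗ 10) ⊗ (5 ⊕ 2))) gives 18.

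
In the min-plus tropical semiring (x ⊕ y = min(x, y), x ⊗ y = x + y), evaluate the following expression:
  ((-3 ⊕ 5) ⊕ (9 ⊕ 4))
((-3 ⊕ 5) ⊕ (9 ⊕ 4)) = -3

Expand innermost to outermost. Recall ⊕ takes the minimum of its arguments and ⊗ takes their sum. Working out the expression ((-3 ⊕ 5) ⊕ (9 ⊕ 4)) gives -3.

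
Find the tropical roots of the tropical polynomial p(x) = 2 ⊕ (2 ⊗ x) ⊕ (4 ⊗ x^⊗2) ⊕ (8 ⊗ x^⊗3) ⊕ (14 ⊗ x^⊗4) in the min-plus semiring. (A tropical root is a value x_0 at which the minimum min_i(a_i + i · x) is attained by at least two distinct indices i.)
Roots: {-6, -4, -2, 0}

Each tropical root is a break point of the lower envelope of the lines y = a_i + i · x (there are 5 lines, with slopes 0, 1, ..., 4). Only the lines that attain the minimum somewhere contribute to roots; other lines are dominated. Here the surviving (envelope) indices are i = 4, i = 3, i = 2, i = 1, i = 0.
Intersections between consecutive envelope lines give the roots: for adjacent envelope indices i < j the intersection is x = (a_i − a_j) / (j − i). Reading off the sorted break points: {-6, -4, -2, 0}.
Verification: at each break x_0, at least two indices attain the minimum of min_i(a_i + i · x_0).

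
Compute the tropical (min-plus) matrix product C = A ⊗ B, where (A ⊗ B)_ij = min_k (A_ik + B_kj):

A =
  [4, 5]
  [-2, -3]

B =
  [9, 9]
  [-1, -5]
A ⊗ B =
  [4, 0]
  [-4, -8]

Apply the min-plus product entry-by-entry:
  C[0][0] = min over k of (A[0][0] + B[0][0] = 4 + 9 = 13, A[0][1] + B[1][0] = 5 + -1 = 4) = 4 (attained at k = 1)
  C[0][1] = min over k of (A[0][0] + B[0][1] = 4 + 9 = 13, A[0][1] + B[1][1] = 5 + -5 = 0) = 0 (attained at k = 1)
  C[1][0] = min over k of (A[1][0] + B[0][0] = -2 + 9 = 7, A[1][1] + B[1][0] = -3 + -1 = -4) = -4 (attained at k = 1)
  C[1][1] = min over k of (A[1][0] + B[0][1] = -2 + 9 = 7, A[1][1] + B[1][1] = -3 + -5 = -8) = -8 (attained at k = 1)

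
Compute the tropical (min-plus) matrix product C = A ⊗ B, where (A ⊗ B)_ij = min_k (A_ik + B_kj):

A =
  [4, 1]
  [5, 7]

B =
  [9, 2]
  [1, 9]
A ⊗ B =
  [2, 6]
  [8, 7]

Apply the min-plus product entry-by-entry:
  C[0][0] = min over k of (A[0][0] + B[0][0] = 4 + 9 = 13, A[0][1] + B[1][0] = 1 + 1 = 2) = 2 (attained at k = 1)
  C[0][1] = min over k of (A[0][0] + B[0][1] = 4 + 2 = 6, A[0][1] + B[1][1] = 1 + 9 = 10) = 6 (attained at k = 0)
  C[1][0] = min over k of (A[1][0] + B[0][0] = 5 + 9 = 14, A[1][1] + B[1][0] = 7 + 1 = 8) = 8 (attained at k = 1)
  C[1][1] = min over k of (A[1][0] + B[0][1] = 5 + 2 = 7, A[1][1] + B[1][1] = 7 + 9 = 16) = 7 (attained at k = 0)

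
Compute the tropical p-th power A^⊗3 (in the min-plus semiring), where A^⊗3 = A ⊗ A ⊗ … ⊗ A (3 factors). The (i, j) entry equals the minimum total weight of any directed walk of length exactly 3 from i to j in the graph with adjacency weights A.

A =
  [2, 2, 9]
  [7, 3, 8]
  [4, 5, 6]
A^⊗3 =
  [6, 6, 12]
  [11, 9, 14]
  [8, 8, 14]

Each entry (A^⊗3)_ij equals the minimum over all length-3 walks i = v_0 → v_1 → … → v_3 = j of Σ_t A[v_t][v_{t+1}]. For example, for (i, j) = (0, 2) we minimise over 9 possible intermediate vertex sequences; the minimum is 12, attained along the walk 0 → 0 → 1 → 2.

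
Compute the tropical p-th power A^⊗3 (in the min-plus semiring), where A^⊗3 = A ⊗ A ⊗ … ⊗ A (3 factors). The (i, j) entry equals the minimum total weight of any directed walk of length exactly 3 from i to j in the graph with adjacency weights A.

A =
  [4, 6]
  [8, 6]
A^⊗3 =
  [12, 14]
  [16, 18]

Each entry (A^⊗3)_ij equals the minimum over all length-3 walks i = v_0 → v_1 → … → v_3 = j of Σ_t A[v_t][v_{t+1}]. For example, for (i, j) = (0, 1) we minimise over 4 possible intermediate vertex sequences; the minimum is 14, attained along the walk 0 → 0 → 0 → 1.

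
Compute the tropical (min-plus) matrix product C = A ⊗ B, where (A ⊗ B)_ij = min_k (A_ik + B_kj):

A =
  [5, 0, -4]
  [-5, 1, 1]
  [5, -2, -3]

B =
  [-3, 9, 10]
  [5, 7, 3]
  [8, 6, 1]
A ⊗ B =
  [2, 2, -3]
  [-8, 4, 2]
  [2, 3, -2]

Apply the min-plus product entry-by-entry:
  C[0][0] = min over k of (A[0][0] + B[0][0] = 5 + -3 = 2, A[0][1] + B[1][0] = 0 + 5 = 5, A[0][2] + B[2][0] = -4 + 8 = 4) = 2 (attained at k = 0)
  C[0][1] = min over k of (A[0][0] + B[0][1] = 5 + 9 = 14, A[0][1] + B[1][1] = 0 + 7 = 7, A[0][2] + B[2][1] = -4 + 6 = 2) = 2 (attained at k = 2)
  C[0][2] = min over k of (A[0][0] + B[0][2] = 5 + 10 = 15, A[0][1] + B[1][2] = 0 + 3 = 3, A[0][2] + B[2][2] = -4 + 1 = -3) = -3 (attained at k = 2)
  C[1][0] = min over k of (A[1][0] + B[0][0] = -5 + -3 = -8, A[1][1] + B[1][0] = 1 + 5 = 6, A[1][2] + B[2][0] = 1 + 8 = 9) = -8 (attained at k = 0)
  C[1][1] = min over k of (A[1][0] + B[0][1] = -5 + 9 = 4, A[1][1] + B[1][1] = 1 + 7 = 8, A[1][2] + B[2][1] = 1 + 6 = 7) = 4 (attained at k = 0)
  C[1][2] = min over k of (A[1][0] + B[0][2] = -5 + 10 = 5, A[1][1] + B[1][2] = 1 + 3 = 4, A[1][2] + B[2][2] = 1 + 1 = 2) = 2 (attained at k = 2)
  C[2][0] = min over k of (A[2][0] + B[0][0] = 5 + -3 = 2, A[2][1] + B[1][0] = -2 + 5 = 3, A[2][2] + B[2][0] = -3 + 8 = 5) = 2 (attained at k = 0)
  C[2][1] = min over k of (A[2][0] + B[0][1] = 5 + 9 = 14, A[2][1] + B[1][1] = -2 + 7 = 5, A[2][2] + B[2][1] = -3 + 6 = 3) = 3 (attained at k = 2)
  C[2][2] = min over k of (A[2][0] + B[0][2] = 5 + 10 = 15, A[2][1] + B[1][2] = -2 + 3 = 1, A[2][2] + B[2][2] = -3 + 1 = -2) = -2 (attained at k = 2)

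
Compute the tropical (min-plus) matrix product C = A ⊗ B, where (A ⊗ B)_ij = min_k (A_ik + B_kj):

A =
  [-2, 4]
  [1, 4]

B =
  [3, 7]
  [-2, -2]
A ⊗ B =
  [1, 2]
  [2, 2]

Apply the min-plus product entry-by-entry:
  C[0][0] = min over k of (A[0][0] + B[0][0] = -2 + 3 = 1, A[0][1] + B[1][0] = 4 + -2 = 2) = 1 (attained at k = 0)
  C[0][1] = min over k of (A[0][0] + B[0][1] = -2 + 7 = 5, A[0][1] + B[1][1] = 4 + -2 = 2) = 2 (attained at k = 1)
  C[1][0] = min over k of (A[1][0] + B[0][0] = 1 + 3 = 4, A[1][1] + B[1][0] = 4 + -2 = 2) = 2 (attained at k = 1)
  C[1][1] = min over k of (A[1][0] + B[0][1] = 1 + 7 = 8, A[1][1] + B[1][1] = 4 + -2 = 2) = 2 (attained at k = 1)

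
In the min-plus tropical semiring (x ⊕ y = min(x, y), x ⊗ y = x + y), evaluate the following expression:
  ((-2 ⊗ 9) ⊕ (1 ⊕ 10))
((-2 ⊗ 9) ⊕ (1 ⊕ 10)) = 1

Expand innermost to outermost. Recall ⊕ takes the minimum of its arguments and ⊗ takes their sum. Working out the expression ((-2 ⊗ 9) ⊕ (1 ⊕ 10)) gives 1.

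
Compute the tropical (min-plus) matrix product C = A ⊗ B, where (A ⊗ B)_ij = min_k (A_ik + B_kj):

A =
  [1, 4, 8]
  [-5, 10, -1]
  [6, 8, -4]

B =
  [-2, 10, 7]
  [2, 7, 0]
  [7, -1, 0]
A ⊗ B =
  [-1, 7, 4]
  [-7, -2, -1]
  [3, -5, -4]

Apply the min-plus product entry-by-entry:
  C[0][0] = min over k of (A[0][0] + B[0][0] = 1 + -2 = -1, A[0][1] + B[1][0] = 4 + 2 = 6, A[0][2] + B[2][0] = 8 + 7 = 15) = -1 (attained at k = 0)
  C[0][1] = min over k of (A[0][0] + B[0][1] = 1 + 10 = 11, A[0][1] + B[1][1] = 4 + 7 = 11, A[0][2] + B[2][1] = 8 + -1 = 7) = 7 (attained at k = 2)
  C[0][2] = min over k of (A[0][0] + B[0][2] = 1 + 7 = 8, A[0][1] + B[1][2] = 4 + 0 = 4, A[0][2] + B[2][2] = 8 + 0 = 8) = 4 (attained at k = 1)
  C[1][0] = min over k of (A[1][0] + B[0][0] = -5 + -2 = -7, A[1][1] + B[1][0] = 10 + 2 = 12, A[1][2] + B[2][0] = -1 + 7 = 6) = -7 (attained at k = 0)
  C[1][1] = min over k of (A[1][0] + B[0][1] = -5 + 10 = 5, A[1][1] + B[1][1] = 10 + 7 = 17, A[1][2] + B[2][1] = -1 + -1 = -2) = -2 (attained at k = 2)
  C[1][2] = min over k of (A[1][0] + B[0][2] = -5 + 7 = 2, A[1][1] + B[1][2] = 10 + 0 = 10, A[1][2] + B[2][2] = -1 + 0 = -1) = -1 (attained at k = 2)
  C[2][0] = min over k of (A[2][0] + B[0][0] = 6 + -2 = 4, A[2][1] + B[1][0] = 8 + 2 = 10, A[2][2] + B[2][0] = -4 + 7 = 3) = 3 (attained at k = 2)
  C[2][1] = min over k of (A[2][0] + B[0][1] = 6 + 10 = 16, A[2][1] + B[1][1] = 8 + 7 = 15, A[2][2] + B[2][1] = -4 + -1 = -5) = -5 (attained at k = 2)
  C[2][2] = min over k of (A[2][0] + B[0][2] = 6 + 7 = 13, A[2][1] + B[1][2] = 8 + 0 = 8, A[2][2] + B[2][2] = -4 + 0 = -4) = -4 (attained at k = 2)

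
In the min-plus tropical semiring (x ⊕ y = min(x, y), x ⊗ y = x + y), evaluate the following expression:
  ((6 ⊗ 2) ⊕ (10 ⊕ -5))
((6 ⊗ 2) ⊕ (10 ⊕ -5)) = -5

Expand innermost to outermost. Recall ⊕ takes the minimum of its arguments and ⊗ takes their sum. Working out the expression ((6 ⊗ 2) ⊕ (10 ⊕ -5)) gives -5.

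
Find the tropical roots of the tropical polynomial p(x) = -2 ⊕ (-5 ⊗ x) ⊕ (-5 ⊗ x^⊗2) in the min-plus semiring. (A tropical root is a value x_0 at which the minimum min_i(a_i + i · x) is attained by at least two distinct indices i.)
Roots: {0, 3}

Each tropical root is a break point of the lower envelope of the lines y = a_i + i · x (there are 3 lines, with slopes 0, 1, ..., 2). Only the lines that attain the minimum somewhere contribute to roots; other lines are dominated. Here the surviving (envelope) indices are i = 2, i = 1, i = 0.
Intersections between consecutive envelope lines give the roots: for adjacent envelope indices i < j the intersection is x = (a_i − a_j) / (j − i). Reading off the sorted break points: {0, 3}.
Verification: at each break x_0, at least two indices attain the minimum of min_i(a_i + i · x_0).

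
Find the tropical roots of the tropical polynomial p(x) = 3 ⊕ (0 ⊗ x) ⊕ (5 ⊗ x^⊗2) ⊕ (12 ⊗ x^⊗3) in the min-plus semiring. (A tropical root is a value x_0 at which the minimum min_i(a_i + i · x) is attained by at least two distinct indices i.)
Roots: {-7, -5, 3}

Each tropical root is a break point of the lower envelope of the lines y = a_i + i · x (there are 4 lines, with slopes 0, 1, ..., 3). Only the lines that attain the minimum somewhere contribute to roots; other lines are dominated. Here the surviving (envelope) indices are i = 3, i = 2, i = 1, i = 0.
Intersections between consecutive envelope lines give the roots: for adjacent envelope indices i < j the intersection is x = (a_i − a_j) / (j − i). Reading off the sorted break points: {-7, -5, 3}.
Verification: at each break x_0, at least two indices attain the minimum of min_i(a_i + i · x_0).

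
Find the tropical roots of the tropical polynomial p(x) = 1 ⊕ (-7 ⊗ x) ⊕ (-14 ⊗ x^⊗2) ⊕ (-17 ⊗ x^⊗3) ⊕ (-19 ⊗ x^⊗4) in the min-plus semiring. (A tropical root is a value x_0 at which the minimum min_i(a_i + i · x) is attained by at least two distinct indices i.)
Roots: {2, 3, 7, 8}

Each tropical root is a break point of the lower envelope of the lines y = a_i + i · x (there are 5 lines, with slopes 0, 1, ..., 4). Only the lines that attain the minimum somewhere contribute to roots; other lines are dominated. Here the surviving (envelope) indices are i = 4, i = 3, i = 2, i = 1, i = 0.
Intersections between consecutive envelope lines give the roots: for adjacent envelope indices i < j the intersection is x = (a_i − a_j) / (j − i). Reading off the sorted break points: {2, 3, 7, 8}.
Verification: at each break x_0, at least two indices attain the minimum of min_i(a_i + i · x_0).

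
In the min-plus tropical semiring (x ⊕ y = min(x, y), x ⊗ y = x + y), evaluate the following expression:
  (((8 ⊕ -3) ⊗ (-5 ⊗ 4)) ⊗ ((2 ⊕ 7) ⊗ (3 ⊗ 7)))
(((8 ⊕ -3) ⊗ (-5 ⊗ 4)) ⊗ ((2 ⊕ 7) ⊗ (3 ⊗ 7))) = 8

Expand innermost to outermost. Recall ⊕ takes the minimum of its arguments and ⊗ takes their sum. Working out the expression (((8 ⊕ -3) ⊗ (-5 ⊗ 4)) ⊗ ((2 ⊕ 7) ⊗ (3 ⊗ 7))) gives 8.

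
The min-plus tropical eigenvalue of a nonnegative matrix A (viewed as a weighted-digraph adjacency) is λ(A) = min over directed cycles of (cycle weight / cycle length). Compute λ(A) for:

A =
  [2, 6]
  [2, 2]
λ(A) = 2

Enumerate directed cycles and compute their means (weight / length). Sample:
  cycle 0 → 0: weight = 2, length = 1, mean = 2/1 ≈ 2.000
  cycle 1 → 1: weight = 2, length = 1, mean = 2/1 ≈ 2.000
  cycle 0 → 1 → 0: weight = 8, length = 2, mean = 8/2 ≈ 4.000
  cycle 1 → 0 → 1: weight = 8, length = 2, mean = 8/2 ≈ 4.000
Minimum mean = 2.000, attained e.g. along the cycle 0 → 0 with weight 2 and length 1. So λ(A) = 2/1 = 2.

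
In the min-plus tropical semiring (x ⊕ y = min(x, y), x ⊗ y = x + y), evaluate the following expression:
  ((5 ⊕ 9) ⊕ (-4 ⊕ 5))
((5 ⊕ 9) ⊕ (-4 ⊕ 5)) = -4

Expand innermost to outermost. Recall ⊕ takes the minimum of its arguments and ⊗ takes their sum. Working out the expression ((5 ⊕ 9) ⊕ (-4 ⊕ 5)) gives -4.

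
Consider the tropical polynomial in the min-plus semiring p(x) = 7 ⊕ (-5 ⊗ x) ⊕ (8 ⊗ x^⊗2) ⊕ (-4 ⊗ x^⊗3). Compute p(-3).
p(-3) = -13

A tropical monomial a ⊗ x^⊗i evaluates to a + i · x. Evaluating each term at x = -3:
  Term 0 contributes 7 + 0 · -3 = 7
  Term 1 contributes -5 + 1 · -3 = -8
  Term 2 contributes 8 + 2 · -3 = 2
  Term 3 contributes -4 + 3 · -3 = -13
p(-3) = ⊕ of these = min[7, -8, 2, -13] = -13.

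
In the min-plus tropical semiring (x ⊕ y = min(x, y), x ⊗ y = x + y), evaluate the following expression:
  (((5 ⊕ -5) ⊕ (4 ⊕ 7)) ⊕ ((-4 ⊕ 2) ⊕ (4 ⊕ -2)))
(((5 ⊕ -5) ⊕ (4 ⊕ 7)) ⊕ ((-4 ⊕ 2) ⊕ (4 ⊕ -2))) = -5

Expand innermost to outermost. Recall ⊕ takes the minimum of its arguments and ⊗ takes their sum. Working out the expression (((5 ⊕ -5) ⊕ (4 ⊕ 7)) ⊕ ((-4 ⊕ 2) ⊕ (4 ⊕ -2))) gives -5.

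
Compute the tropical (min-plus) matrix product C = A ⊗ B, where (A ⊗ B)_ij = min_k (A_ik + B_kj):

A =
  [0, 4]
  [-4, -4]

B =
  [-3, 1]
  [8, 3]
A ⊗ B =
  [-3, 1]
  [-7, -3]

Apply the min-plus product entry-by-entry:
  C[0][0] = min over k of (A[0][0] + B[0][0] = 0 + -3 = -3, A[0][1] + B[1][0] = 4 + 8 = 12) = -3 (attained at k = 0)
  C[0][1] = min over k of (A[0][0] + B[0][1] = 0 + 1 = 1, A[0][1] + B[1][1] = 4 + 3 = 7) = 1 (attained at k = 0)
  C[1][0] = min over k of (A[1][0] + B[0][0] = -4 + -3 = -7, A[1][1] + B[1][0] = -4 + 8 = 4) = -7 (attained at k = 0)
  C[1][1] = min over k of (A[1][0] + B[0][1] = -4 + 1 = -3, A[1][1] + B[1][1] = -4 + 3 = -1) = -3 (attained at k = 0)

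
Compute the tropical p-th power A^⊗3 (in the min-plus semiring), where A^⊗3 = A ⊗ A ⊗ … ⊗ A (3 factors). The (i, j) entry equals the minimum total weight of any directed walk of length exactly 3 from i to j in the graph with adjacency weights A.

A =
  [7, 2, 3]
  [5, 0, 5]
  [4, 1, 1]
A^⊗3 =
  [7, 2, 5]
  [5, 0, 5]
  [6, 1, 3]

Each entry (A^⊗3)_ij equals the minimum over all length-3 walks i = v_0 → v_1 → … → v_3 = j of Σ_t A[v_t][v_{t+1}]. For example, for (i, j) = (0, 2) we minimise over 9 possible intermediate vertex sequences; the minimum is 5, attained along the walk 0 → 2 → 2 → 2.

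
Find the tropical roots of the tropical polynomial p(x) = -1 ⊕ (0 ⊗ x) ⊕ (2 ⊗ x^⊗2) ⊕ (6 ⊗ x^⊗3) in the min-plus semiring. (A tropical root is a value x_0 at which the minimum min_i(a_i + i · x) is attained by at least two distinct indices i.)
Roots: {-4, -2, -1}

Each tropical root is a break point of the lower envelope of the lines y = a_i + i · x (there are 4 lines, with slopes 0, 1, ..., 3). Only the lines that attain the minimum somewhere contribute to roots; other lines are dominated. Here the surviving (envelope) indices are i = 3, i = 2, i = 1, i = 0.
Intersections between consecutive envelope lines give the roots: for adjacent envelope indices i < j the intersection is x = (a_i − a_j) / (j − i). Reading off the sorted break points: {-4, -2, -1}.
Verification: at each break x_0, at least two indices attain the minimum of min_i(a_i + i · x_0).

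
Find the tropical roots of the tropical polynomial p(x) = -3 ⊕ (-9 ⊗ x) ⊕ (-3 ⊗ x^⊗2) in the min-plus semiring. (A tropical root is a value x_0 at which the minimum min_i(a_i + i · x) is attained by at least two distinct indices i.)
Roots: {-6, 6}

Each tropical root is a break point of the lower envelope of the lines y = a_i + i · x (there are 3 lines, with slopes 0, 1, ..., 2). Only the lines that attain the minimum somewhere contribute to roots; other lines are dominated. Here the surviving (envelope) indices are i = 2, i = 1, i = 0.
Intersections between consecutive envelope lines give the roots: for adjacent envelope indices i < j the intersection is x = (a_i − a_j) / (j − i). Reading off the sorted break points: {-6, 6}.
Verification: at each break x_0, at least two indices attain the minimum of min_i(a_i + i · x_0).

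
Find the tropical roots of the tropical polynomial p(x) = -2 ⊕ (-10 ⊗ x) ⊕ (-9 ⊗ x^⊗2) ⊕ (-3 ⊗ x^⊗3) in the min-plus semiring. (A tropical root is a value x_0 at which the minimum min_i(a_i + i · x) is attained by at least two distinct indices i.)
Roots: {-6, -1, 8}

Each tropical root is a break point of the lower envelope of the lines y = a_i + i · x (there are 4 lines, with slopes 0, 1, ..., 3). Only the lines that attain the minimum somewhere contribute to roots; other lines are dominated. Here the surviving (envelope) indices are i = 3, i = 2, i = 1, i = 0.
Intersections between consecutive envelope lines give the roots: for adjacent envelope indices i < j the intersection is x = (a_i − a_j) / (j − i). Reading off the sorted break points: {-6, -1, 8}.
Verification: at each break x_0, at least two indices attain the minimum of min_i(a_i + i · x_0).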